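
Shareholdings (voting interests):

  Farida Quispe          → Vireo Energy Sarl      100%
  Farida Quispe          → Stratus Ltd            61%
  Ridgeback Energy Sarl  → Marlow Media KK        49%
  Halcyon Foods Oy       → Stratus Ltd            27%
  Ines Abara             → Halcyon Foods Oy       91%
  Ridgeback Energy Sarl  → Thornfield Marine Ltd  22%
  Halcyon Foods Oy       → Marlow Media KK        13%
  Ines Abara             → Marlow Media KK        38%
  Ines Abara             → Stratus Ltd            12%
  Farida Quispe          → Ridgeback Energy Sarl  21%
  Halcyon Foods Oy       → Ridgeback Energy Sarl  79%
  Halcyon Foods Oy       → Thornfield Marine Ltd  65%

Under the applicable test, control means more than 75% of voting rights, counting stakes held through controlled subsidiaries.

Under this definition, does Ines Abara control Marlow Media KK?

Yes

Ines holds 91% of Halcyon, so Ines controls Halcyon.
Halcyon holds 79% of Ridgeback, so Ines controls Ridgeback.
Ines and Halcyon and Ridgeback together hold 38% + 13% + 49% = 100% of Marlow, so Ines controls Marlow.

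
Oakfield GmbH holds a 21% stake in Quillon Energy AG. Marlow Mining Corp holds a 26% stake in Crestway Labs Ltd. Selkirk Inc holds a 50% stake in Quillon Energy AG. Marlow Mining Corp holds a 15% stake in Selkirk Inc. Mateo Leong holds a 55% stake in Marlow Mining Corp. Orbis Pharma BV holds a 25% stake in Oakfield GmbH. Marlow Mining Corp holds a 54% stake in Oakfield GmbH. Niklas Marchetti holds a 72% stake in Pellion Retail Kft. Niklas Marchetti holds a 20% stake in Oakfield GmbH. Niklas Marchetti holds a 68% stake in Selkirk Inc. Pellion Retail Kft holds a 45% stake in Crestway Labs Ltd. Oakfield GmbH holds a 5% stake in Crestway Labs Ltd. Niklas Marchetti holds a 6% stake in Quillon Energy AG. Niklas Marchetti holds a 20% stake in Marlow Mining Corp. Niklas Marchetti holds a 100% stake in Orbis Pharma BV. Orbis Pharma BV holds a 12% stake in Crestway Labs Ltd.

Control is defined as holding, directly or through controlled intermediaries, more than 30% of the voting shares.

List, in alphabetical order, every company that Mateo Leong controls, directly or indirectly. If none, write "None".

Crestway Labs Ltd, Marlow Mining Corp, Oakfield GmbH

Mateo holds 55% of Marlow, so Mateo controls Marlow.
Marlow holds 54% of Oakfield, so Mateo controls Oakfield.
Marlow and Oakfield together hold 26% + 5% = 31% of Crestway, so Mateo controls Crestway.
No other company's threshold is met.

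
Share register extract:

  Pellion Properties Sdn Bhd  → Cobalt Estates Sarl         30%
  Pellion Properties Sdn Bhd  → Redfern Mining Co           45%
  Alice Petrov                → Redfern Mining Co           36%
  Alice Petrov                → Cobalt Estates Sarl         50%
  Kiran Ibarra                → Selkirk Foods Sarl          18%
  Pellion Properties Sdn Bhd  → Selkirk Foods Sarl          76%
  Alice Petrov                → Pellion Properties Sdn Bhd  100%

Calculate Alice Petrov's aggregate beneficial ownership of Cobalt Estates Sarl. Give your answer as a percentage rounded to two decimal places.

Alice reaches Cobalt along 2 paths.
Direct stake: 50% = 50%.
Via Pellion: 100% × 30% = 30%.
Total: 50% + 30% = 80%.
Rounded: 80.00%.

80.00%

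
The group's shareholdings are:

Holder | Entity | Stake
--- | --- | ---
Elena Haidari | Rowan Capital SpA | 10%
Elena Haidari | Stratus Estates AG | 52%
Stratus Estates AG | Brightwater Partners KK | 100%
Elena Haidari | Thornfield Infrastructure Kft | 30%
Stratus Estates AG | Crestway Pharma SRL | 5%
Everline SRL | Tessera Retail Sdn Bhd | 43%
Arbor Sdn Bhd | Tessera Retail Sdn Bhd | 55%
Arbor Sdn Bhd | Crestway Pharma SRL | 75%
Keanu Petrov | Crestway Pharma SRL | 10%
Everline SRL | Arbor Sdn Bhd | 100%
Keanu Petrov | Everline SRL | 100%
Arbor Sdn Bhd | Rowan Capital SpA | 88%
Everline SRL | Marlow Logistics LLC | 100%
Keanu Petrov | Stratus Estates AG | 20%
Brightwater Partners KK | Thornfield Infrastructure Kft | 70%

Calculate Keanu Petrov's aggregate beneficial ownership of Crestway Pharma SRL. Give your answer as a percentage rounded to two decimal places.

86.00%

Keanu reaches Crestway along 3 paths.
Direct stake: 10% = 10%.
Via Stratus: 20% × 5% = 1%.
Via Everline → Arbor: 100% × 100% × 75% = 75%.
Total: 10% + 1% + 75% = 86%.
Rounded: 86.00%.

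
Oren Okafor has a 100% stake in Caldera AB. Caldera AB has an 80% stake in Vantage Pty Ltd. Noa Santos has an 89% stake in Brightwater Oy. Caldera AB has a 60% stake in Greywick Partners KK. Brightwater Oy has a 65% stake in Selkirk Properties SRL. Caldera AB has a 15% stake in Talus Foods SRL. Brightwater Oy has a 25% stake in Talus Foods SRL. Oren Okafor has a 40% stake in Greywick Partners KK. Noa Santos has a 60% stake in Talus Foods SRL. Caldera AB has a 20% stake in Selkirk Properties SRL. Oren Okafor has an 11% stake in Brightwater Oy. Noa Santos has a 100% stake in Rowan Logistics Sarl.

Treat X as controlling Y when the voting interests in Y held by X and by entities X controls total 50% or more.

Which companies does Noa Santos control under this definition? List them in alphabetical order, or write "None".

Brightwater Oy, Rowan Logistics Sarl, Selkirk Properties SRL, Talus Foods SRL

Noa holds 89% of Brightwater, so Noa controls Brightwater.
Noa holds 100% of Rowan, so Noa controls Rowan.
Brightwater and Noa together hold 25% + 60% = 85% of Talus, so Noa controls Talus.
Brightwater holds 65% of Selkirk, so Noa controls Selkirk.
No other company's threshold is met.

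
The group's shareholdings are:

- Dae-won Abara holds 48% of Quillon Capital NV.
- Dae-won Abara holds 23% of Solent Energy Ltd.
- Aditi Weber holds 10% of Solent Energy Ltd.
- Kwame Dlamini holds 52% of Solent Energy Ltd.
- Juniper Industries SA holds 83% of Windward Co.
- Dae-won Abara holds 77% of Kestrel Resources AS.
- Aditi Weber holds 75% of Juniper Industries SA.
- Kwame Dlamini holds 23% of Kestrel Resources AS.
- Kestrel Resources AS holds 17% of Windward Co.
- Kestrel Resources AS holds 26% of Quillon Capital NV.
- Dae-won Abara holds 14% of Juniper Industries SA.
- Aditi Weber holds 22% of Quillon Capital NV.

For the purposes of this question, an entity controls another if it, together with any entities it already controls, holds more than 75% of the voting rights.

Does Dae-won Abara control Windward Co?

No

Dae-won holds 77% of Kestrel, so Dae-won controls Kestrel.
In Windward, Dae-won's side holds only 17%, not > 75%.
So Dae-won does not control Windward.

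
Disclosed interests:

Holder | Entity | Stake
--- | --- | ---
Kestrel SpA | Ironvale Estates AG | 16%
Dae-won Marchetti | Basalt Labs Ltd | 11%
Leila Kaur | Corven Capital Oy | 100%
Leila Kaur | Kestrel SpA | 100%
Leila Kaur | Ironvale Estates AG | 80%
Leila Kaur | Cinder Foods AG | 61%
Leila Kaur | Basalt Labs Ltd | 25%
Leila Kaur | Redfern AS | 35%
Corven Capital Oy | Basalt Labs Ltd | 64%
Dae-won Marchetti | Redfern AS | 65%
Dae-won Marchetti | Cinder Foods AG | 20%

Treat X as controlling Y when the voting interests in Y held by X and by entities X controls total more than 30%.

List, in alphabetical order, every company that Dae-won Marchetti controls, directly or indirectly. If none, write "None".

Redfern AS

Dae-won holds 65% of Redfern, so Dae-won controls Redfern.
No other company's threshold is met.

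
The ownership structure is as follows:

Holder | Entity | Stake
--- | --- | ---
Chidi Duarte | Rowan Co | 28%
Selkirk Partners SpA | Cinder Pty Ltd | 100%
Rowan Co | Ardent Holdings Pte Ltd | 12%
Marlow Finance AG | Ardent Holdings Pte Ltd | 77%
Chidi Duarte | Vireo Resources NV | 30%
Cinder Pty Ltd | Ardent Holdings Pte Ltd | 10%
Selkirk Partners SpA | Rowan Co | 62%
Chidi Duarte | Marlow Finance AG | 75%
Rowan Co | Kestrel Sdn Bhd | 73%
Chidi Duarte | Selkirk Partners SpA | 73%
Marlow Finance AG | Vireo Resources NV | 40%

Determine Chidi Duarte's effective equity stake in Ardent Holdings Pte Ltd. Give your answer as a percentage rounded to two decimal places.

Chidi reaches Ardent along 4 paths.
Via Rowan: 28% × 12% = 3.36%.
Via Selkirk → Rowan: 73% × 62% × 12% = 5.4312%.
Via Marlow: 75% × 77% = 57.75%.
Via Selkirk → Cinder: 73% × 100% × 10% = 7.3%.
Total: 3.36% + 5.4312% + 57.75% + 7.3% = 73.8412%.
Rounded: 73.84%.

73.84%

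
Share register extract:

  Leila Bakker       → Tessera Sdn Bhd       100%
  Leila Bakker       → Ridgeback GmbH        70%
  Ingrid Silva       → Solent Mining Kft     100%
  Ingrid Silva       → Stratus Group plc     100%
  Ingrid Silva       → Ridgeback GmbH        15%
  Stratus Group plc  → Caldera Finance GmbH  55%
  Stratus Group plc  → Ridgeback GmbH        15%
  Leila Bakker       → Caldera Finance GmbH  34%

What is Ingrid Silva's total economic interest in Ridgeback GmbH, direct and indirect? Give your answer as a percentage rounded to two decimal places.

30.00%

Ingrid reaches Ridgeback along 2 paths.
Direct stake: 15% = 15%.
Via Stratus: 100% × 15% = 15%.
Total: 15% + 15% = 30%.
Rounded: 30.00%.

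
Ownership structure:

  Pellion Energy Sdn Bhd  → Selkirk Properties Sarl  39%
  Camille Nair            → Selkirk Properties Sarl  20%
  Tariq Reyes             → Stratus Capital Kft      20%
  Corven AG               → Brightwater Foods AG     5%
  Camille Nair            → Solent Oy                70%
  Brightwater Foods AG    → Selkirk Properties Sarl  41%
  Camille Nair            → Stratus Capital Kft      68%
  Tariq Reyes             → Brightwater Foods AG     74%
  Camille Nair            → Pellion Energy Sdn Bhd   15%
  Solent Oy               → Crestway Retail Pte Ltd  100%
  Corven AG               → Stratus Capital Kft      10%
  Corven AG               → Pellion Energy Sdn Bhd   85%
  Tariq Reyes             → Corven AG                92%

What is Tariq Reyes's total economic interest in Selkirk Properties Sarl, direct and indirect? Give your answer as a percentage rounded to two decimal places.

62.72%

Tariq reaches Selkirk along 3 paths.
Via Brightwater: 74% × 41% = 30.34%.
Via Corven → Brightwater: 92% × 5% × 41% = 1.886%.
Via Corven → Pellion: 92% × 85% × 39% = 30.498%.
Total: 30.34% + 1.886% + 30.498% = 62.724%.
Rounded: 62.72%.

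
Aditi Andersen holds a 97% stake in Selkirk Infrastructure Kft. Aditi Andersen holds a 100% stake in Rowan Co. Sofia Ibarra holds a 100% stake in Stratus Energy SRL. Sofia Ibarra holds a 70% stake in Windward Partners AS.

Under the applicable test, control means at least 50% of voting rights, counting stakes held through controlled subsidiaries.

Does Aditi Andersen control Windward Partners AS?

No

Aditi holds 100% of Rowan, so Aditi controls Rowan.
Aditi holds 97% of Selkirk, so Aditi controls Selkirk.
Neither Aditi nor any entity Aditi controls holds any voting interest in Windward.
So Aditi does not control Windward.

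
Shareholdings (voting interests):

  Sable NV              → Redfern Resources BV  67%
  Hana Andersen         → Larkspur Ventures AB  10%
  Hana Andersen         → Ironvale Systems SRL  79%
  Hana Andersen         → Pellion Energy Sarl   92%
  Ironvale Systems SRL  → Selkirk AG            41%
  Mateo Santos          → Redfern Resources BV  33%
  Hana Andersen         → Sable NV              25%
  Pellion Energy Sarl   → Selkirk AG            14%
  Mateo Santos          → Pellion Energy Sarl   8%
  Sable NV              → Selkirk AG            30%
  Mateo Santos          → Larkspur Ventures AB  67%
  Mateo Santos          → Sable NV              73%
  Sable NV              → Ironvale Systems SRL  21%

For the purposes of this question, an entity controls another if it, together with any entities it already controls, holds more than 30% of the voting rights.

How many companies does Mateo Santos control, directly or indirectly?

3

Mateo holds 73% of Sable, so Mateo controls Sable.
Mateo holds 67% of Larkspur, so Mateo controls Larkspur.
Mateo and Sable together hold 33% + 67% = 100% of Redfern, so Mateo controls Redfern.
No other company's threshold is met.
Mateo controls 3 companies.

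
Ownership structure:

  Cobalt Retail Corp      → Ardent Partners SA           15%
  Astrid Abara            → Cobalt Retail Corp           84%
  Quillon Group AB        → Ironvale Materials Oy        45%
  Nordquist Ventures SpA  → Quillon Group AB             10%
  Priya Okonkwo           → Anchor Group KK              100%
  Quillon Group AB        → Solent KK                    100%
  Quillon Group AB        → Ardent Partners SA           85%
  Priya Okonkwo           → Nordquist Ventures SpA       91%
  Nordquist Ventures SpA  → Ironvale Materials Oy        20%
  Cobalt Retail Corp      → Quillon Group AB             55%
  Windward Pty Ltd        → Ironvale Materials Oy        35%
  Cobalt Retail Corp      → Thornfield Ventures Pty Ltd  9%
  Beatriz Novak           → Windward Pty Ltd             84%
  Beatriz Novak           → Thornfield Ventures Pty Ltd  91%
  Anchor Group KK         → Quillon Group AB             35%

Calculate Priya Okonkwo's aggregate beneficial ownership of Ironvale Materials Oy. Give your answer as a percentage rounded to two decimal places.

38.05%

Priya reaches Ironvale along 3 paths.
Via Nordquist: 91% × 20% = 18.2%.
Via Nordquist → Quillon: 91% × 10% × 45% = 4.095%.
Via Anchor → Quillon: 100% × 35% × 45% = 15.75%.
Total: 18.2% + 4.095% + 15.75% = 38.045%.
Rounded: 38.05%.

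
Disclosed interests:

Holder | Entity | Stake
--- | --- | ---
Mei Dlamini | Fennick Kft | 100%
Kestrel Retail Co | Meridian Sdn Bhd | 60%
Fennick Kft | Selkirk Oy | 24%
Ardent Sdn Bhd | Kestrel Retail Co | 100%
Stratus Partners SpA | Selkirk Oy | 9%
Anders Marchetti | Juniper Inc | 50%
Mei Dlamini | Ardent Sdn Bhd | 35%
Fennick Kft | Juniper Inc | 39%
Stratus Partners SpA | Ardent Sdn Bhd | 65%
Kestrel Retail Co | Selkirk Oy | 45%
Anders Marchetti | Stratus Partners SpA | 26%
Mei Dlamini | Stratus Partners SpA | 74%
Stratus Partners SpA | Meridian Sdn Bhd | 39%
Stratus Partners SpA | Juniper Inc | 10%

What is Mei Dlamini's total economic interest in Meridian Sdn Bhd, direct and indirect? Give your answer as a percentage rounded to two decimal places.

78.72%

Mei reaches Meridian along 3 paths.
Via Ardent → Kestrel: 35% × 100% × 60% = 21%.
Via Stratus → Ardent → Kestrel: 74% × 65% × 100% × 60% = 28.86%.
Via Stratus: 74% × 39% = 28.86%.
Total: 21% + 28.86% + 28.86% = 78.72%.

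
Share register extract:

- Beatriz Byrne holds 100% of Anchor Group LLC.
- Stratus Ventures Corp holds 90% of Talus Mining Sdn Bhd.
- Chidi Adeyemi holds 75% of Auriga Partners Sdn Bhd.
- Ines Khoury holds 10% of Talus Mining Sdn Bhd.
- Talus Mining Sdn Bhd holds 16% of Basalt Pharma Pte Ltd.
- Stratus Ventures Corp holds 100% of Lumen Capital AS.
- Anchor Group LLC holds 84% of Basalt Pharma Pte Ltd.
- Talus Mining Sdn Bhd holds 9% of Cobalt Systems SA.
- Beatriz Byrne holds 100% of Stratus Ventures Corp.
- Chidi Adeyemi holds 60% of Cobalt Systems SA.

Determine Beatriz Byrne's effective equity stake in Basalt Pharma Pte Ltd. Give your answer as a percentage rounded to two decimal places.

98.40%

Beatriz reaches Basalt along 2 paths.
Via Anchor: 100% × 84% = 84%.
Via Stratus → Talus: 100% × 90% × 16% = 14.4%.
Total: 84% + 14.4% = 98.4%.
Rounded: 98.40%.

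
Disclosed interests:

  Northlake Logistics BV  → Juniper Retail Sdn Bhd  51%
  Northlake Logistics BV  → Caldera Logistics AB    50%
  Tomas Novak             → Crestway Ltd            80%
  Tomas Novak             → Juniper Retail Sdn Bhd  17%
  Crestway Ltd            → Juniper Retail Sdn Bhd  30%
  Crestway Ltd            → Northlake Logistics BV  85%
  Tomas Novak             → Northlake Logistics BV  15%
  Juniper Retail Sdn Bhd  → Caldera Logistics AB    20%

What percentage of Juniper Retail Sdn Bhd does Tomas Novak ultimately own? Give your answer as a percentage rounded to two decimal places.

Tomas reaches Juniper along 4 paths.
Via Crestway: 80% × 30% = 24%.
Via Crestway → Northlake: 80% × 85% × 51% = 34.68%.
Via Northlake: 15% × 51% = 7.65%.
Direct stake: 17% = 17%.
Total: 24% + 34.68% + 7.65% + 17% = 83.33%.

83.33%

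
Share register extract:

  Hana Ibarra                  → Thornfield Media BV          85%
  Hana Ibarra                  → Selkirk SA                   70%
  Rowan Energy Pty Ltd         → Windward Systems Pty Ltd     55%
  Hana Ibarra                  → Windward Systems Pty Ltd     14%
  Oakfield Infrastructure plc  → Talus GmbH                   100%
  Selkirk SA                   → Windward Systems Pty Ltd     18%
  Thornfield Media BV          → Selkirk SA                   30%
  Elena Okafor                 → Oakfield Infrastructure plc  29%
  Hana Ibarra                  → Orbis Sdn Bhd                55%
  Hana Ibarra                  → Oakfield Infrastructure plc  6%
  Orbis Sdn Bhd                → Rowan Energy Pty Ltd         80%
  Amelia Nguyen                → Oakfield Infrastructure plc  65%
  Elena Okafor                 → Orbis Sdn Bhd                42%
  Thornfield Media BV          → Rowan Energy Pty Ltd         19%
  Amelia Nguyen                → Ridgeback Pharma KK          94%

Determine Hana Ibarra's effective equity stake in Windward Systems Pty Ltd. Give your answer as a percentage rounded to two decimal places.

Hana reaches Windward along 5 paths.
Via Selkirk: 70% × 18% = 12.6%.
Via Thornfield → Selkirk: 85% × 30% × 18% = 4.59%.
Direct stake: 14% = 14%.
Via Orbis → Rowan: 55% × 80% × 55% = 24.2%.
Via Thornfield → Rowan: 85% × 19% × 55% = 8.8825%.
Total: 12.6% + 4.59% + 14% + 24.2% + 8.8825% = 64.2725%.
Rounded: 64.27%.

64.27%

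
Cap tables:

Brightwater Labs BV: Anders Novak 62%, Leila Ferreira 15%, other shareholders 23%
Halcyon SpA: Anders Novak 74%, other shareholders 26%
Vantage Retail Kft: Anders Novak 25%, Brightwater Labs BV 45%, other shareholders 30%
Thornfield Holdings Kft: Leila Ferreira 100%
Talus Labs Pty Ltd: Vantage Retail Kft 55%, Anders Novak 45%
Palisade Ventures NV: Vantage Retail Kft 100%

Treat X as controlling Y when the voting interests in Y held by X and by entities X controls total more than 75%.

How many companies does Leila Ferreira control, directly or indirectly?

1

Leila holds 100% of Thornfield, so Leila controls Thornfield.
No other company's threshold is met.
Leila controls 1 company.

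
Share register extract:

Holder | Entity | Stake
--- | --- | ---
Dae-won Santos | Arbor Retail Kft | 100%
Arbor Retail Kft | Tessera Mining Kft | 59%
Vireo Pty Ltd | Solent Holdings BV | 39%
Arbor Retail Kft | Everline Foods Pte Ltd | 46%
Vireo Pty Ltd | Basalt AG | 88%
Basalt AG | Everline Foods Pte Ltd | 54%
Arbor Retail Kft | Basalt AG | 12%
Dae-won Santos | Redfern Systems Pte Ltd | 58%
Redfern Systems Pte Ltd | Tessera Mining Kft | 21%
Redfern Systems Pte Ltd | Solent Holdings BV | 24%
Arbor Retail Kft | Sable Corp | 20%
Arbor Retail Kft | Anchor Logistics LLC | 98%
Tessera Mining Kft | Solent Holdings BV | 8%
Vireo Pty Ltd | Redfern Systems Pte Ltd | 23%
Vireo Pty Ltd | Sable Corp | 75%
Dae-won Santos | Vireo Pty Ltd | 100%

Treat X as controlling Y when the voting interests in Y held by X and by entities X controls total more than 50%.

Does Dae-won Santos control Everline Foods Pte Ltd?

Yes

Dae-won holds 100% of Arbor, so Dae-won controls Arbor.
Dae-won holds 100% of Vireo, so Dae-won controls Vireo.
Vireo and Arbor together hold 88% + 12% = 100% of Basalt, so Dae-won controls Basalt.
Arbor and Basalt together hold 46% + 54% = 100% of Everline, so Dae-won controls Everline.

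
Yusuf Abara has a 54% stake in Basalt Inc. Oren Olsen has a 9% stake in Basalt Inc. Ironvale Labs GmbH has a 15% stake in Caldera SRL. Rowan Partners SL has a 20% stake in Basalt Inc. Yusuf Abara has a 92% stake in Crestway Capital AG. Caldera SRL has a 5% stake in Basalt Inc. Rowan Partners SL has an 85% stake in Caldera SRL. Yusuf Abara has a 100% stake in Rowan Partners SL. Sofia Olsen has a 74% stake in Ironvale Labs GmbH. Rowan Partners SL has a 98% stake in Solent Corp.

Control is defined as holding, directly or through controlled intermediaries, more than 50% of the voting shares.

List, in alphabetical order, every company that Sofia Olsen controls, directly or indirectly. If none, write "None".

Ironvale Labs GmbH

Sofia holds 74% of Ironvale, so Sofia controls Ironvale.
No other company's threshold is met.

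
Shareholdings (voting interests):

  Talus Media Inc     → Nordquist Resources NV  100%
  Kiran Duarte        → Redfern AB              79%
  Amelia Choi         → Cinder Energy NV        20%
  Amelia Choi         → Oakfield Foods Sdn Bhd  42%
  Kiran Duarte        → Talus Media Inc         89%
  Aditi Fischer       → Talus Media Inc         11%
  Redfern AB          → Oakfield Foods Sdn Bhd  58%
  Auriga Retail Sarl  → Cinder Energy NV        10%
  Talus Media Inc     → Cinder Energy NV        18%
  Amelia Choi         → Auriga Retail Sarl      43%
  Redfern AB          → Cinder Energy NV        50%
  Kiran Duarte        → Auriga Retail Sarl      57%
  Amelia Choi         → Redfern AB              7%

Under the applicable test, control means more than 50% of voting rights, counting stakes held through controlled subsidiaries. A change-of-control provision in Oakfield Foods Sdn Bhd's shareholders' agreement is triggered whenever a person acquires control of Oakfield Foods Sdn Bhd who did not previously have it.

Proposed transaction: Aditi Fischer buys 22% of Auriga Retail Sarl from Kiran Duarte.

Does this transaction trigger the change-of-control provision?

No

The purchase adds only to Aditi's holdings (Kiran's stake shrinks), so Aditi is the only person who could newly come to control Oakfield.
Aditi's largest direct stake is 11% in Talus, which does not meet the threshold, so Aditi controls no company.
Neither Aditi nor any entity Aditi controls holds any voting interest in Oakfield.
So before the transaction, Aditi does not control Oakfield.
After the purchase, Aditi holds 22% of Auriga directly, and Kiran's stake falls to 35%.
Aditi's side now holds 22% of Auriga, not > 50%, so Aditi still does not control Auriga.
After the transaction, neither Aditi nor any entity Aditi controls holds a voting interest in Oakfield, so Aditi still does not control it.
No new person acquires control, so the clause is not triggered.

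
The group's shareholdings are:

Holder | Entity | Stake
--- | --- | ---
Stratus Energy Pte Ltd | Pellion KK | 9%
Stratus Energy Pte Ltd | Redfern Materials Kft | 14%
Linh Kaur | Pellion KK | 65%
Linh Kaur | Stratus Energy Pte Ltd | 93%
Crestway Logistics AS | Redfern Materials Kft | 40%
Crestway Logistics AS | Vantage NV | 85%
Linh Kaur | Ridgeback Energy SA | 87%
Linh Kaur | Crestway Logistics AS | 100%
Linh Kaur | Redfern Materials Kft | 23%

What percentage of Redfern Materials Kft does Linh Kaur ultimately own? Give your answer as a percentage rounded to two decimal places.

76.02%

Linh reaches Redfern along 3 paths.
Via Stratus: 93% × 14% = 13.02%.
Via Crestway: 100% × 40% = 40%.
Direct stake: 23% = 23%.
Total: 13.02% + 40% + 23% = 76.02%.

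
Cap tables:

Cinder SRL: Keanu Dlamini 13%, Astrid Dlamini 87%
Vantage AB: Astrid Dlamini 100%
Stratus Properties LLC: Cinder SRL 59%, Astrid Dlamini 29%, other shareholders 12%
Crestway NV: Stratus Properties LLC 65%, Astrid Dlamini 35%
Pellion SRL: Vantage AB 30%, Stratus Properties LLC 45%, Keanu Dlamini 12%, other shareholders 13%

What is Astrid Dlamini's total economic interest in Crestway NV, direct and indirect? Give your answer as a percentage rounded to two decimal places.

87.21%

Astrid reaches Crestway along 3 paths.
Via Cinder → Stratus: 87% × 59% × 65% = 33.3645%.
Via Stratus: 29% × 65% = 18.85%.
Direct stake: 35% = 35%.
Total: 33.3645% + 18.85% + 35% = 87.2145%.
Rounded: 87.21%.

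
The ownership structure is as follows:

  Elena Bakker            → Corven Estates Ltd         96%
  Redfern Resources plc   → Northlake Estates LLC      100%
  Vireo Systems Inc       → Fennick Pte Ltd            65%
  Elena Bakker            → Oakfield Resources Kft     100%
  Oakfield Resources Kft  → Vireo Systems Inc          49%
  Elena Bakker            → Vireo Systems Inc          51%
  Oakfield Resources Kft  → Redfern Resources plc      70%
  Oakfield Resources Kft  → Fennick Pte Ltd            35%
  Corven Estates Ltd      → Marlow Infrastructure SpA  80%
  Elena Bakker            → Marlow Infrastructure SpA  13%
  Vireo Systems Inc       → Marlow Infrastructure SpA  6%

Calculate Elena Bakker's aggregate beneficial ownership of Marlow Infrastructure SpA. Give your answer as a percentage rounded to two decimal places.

95.80%

Elena reaches Marlow along 4 paths.
Via Oakfield → Vireo: 100% × 49% × 6% = 2.94%.
Via Vireo: 51% × 6% = 3.06%.
Via Corven: 96% × 80% = 76.8%.
Direct stake: 13% = 13%.
Total: 2.94% + 3.06% + 76.8% + 13% = 95.8%.
Rounded: 95.80%.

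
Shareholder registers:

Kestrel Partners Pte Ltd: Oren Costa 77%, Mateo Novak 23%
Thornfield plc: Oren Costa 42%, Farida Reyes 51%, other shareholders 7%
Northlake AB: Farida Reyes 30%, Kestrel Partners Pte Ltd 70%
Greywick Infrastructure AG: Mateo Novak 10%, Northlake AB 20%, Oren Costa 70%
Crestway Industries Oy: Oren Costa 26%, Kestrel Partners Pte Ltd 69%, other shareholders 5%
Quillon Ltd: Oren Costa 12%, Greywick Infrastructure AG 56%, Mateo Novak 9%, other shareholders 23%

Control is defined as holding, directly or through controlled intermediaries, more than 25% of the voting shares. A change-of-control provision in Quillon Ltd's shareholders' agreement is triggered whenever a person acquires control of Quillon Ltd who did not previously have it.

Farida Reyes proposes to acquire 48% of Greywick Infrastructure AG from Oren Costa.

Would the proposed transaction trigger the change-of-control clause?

The purchase adds only to Farida's holdings (Oren's stake shrinks), so Farida is the only person who could newly come to control Quillon.
Farida holds 51% of Thornfield, so Farida controls Thornfield.
Farida holds 30% of Northlake, so Farida controls Northlake.
Neither Farida nor any entity Farida controls holds any voting interest in Quillon.
So before the transaction, Farida does not control Quillon.
After the purchase, Farida holds 48% of Greywick directly, and Oren's stake falls to 22%.
Northlake and Farida together hold 20% + 48% = 68% of Greywick, so Farida controls Greywick.
Greywick holds 56% of Quillon, so Farida controls Quillon.
Farida did not control Quillon before and does after, so the clause is triggered.

Yes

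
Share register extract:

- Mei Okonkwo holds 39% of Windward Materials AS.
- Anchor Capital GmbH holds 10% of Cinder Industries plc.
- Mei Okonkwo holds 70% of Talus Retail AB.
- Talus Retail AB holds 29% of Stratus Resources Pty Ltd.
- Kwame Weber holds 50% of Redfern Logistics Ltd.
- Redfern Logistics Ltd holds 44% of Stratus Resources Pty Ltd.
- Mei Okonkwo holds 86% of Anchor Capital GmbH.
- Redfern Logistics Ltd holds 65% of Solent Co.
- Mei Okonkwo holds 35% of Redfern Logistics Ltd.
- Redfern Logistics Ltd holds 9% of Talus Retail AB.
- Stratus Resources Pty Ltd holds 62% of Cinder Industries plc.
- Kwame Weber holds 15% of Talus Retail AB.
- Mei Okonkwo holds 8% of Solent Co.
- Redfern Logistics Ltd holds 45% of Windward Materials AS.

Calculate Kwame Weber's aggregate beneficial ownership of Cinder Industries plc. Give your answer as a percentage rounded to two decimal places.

Kwame reaches Cinder along 3 paths.
Via Redfern → Stratus: 50% × 44% × 62% = 13.64%.
Via Talus → Stratus: 15% × 29% × 62% = 2.697%.
Via Redfern → Talus → Stratus: 50% × 9% × 29% × 62% = 0.8091%.
Total: 13.64% + 2.697% + 0.8091% = 17.1461%.
Rounded: 17.15%.

17.15%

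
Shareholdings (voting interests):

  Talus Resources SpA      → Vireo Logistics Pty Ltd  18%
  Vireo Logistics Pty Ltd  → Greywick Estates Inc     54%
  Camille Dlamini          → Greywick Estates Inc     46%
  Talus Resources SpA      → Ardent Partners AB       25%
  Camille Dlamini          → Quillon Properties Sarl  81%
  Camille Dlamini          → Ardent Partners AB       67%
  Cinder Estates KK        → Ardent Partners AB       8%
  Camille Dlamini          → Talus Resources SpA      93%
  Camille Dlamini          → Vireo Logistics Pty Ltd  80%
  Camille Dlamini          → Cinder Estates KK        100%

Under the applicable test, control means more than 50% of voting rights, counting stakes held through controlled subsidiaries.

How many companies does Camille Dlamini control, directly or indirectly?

6

Camille holds 93% of Talus, so Camille controls Talus.
Camille holds 100% of Cinder, so Camille controls Cinder.
Talus and Camille together hold 18% + 80% = 98% of Vireo, so Camille controls Vireo.
Cinder and Talus and Camille together hold 8% + 25% + 67% = 100% of Ardent, so Camille controls Ardent.
Camille and Vireo together hold 46% + 54% = 100% of Greywick, so Camille controls Greywick.
Camille holds 81% of Quillon, so Camille controls Quillon.
Camille controls 6 companies.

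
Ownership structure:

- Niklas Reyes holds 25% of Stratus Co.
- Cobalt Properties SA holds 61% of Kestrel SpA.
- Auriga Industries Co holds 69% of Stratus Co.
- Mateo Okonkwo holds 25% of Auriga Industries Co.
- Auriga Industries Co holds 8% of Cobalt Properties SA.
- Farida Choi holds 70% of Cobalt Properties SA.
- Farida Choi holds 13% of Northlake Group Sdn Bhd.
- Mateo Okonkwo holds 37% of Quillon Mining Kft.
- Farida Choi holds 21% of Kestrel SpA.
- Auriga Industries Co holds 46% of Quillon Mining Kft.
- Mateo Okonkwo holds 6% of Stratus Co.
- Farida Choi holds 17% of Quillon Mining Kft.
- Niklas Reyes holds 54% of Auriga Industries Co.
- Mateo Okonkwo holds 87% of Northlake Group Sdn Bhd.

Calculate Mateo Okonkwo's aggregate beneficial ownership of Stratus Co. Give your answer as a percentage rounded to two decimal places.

23.25%

Mateo reaches Stratus along 2 paths.
Via Auriga: 25% × 69% = 17.25%.
Direct stake: 6% = 6%.
Total: 17.25% + 6% = 23.25%.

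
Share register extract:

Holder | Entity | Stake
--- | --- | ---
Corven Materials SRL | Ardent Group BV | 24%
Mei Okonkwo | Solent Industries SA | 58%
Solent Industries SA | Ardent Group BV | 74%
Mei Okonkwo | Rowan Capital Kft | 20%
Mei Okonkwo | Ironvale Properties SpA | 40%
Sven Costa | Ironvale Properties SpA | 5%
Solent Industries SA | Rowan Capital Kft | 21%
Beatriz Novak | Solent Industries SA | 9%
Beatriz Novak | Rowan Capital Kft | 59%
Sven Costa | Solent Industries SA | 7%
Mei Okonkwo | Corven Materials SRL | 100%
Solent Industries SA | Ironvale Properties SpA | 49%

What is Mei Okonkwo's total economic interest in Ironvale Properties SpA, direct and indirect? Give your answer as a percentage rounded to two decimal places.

68.42%

Mei reaches Ironvale along 2 paths.
Via Solent: 58% × 49% = 28.42%.
Direct stake: 40% = 40%.
Total: 28.42% + 40% = 68.42%.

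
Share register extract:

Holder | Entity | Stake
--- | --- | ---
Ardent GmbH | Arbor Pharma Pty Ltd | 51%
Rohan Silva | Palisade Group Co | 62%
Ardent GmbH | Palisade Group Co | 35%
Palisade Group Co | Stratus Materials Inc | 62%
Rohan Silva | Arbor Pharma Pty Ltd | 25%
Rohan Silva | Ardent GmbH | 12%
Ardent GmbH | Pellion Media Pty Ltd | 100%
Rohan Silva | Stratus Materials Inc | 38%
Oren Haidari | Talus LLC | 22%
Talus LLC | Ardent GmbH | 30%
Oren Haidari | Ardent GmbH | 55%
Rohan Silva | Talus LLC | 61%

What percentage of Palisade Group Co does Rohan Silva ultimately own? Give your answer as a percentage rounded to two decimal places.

Rohan reaches Palisade along 3 paths.
Via Talus → Ardent: 61% × 30% × 35% = 6.405%.
Via Ardent: 12% × 35% = 4.2%.
Direct stake: 62% = 62%.
Total: 6.405% + 4.2% + 62% = 72.605%.
Rounded: 72.61%.

72.61%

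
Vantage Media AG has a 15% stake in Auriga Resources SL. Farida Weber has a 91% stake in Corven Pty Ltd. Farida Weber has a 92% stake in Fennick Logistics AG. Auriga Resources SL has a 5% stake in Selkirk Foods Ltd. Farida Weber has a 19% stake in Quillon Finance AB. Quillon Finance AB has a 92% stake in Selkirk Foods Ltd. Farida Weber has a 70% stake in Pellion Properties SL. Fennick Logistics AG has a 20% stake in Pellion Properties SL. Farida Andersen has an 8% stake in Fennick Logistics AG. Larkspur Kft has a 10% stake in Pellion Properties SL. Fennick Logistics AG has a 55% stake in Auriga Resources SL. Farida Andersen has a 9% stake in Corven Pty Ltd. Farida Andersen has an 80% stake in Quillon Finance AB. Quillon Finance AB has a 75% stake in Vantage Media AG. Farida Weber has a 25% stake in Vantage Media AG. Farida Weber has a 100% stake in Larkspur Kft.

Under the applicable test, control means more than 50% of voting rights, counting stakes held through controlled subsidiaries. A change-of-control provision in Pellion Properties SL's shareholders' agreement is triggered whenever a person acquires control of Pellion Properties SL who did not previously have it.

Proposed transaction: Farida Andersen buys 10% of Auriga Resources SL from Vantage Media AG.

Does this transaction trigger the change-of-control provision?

The purchase adds only to Farida Andersen's holdings (Vantage's stake shrinks), so Farida Andersen is the only person who could newly come to control Pellion.
Farida Andersen holds 80% of Quillon, so Farida Andersen controls Quillon.
Quillon holds 75% of Vantage, so Farida Andersen controls Vantage.
Quillon holds 92% of Selkirk, so Farida Andersen controls Selkirk.
Neither Farida Andersen nor any entity Farida Andersen controls holds any voting interest in Pellion.
So before the transaction, Farida Andersen does not control Pellion.
After the purchase, Farida Andersen holds 10% of Auriga directly, and Vantage's stake falls to 5%.
Farida Andersen's side now holds 5% + 10% = 15% of Auriga, not > 50%, so Farida Andersen still does not control Auriga.
After the transaction, neither Farida Andersen nor any entity Farida Andersen controls holds a voting interest in Pellion, so Farida Andersen still does not control it.
No new person acquires control, so the clause is not triggered.

No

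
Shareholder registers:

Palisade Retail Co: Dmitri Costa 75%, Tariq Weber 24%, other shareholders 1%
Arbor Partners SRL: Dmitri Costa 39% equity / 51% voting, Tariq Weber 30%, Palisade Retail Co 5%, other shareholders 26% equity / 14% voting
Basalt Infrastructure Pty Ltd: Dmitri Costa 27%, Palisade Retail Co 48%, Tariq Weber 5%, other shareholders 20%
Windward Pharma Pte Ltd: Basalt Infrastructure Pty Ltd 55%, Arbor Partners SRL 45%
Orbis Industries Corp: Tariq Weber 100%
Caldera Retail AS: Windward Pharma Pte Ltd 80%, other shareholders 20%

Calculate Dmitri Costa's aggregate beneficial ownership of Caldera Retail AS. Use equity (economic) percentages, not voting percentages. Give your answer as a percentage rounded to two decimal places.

43.11%

Dmitri reaches Caldera along 4 paths.
Via Basalt → Windward: 27% × 55% × 80% = 11.88%.
Via Palisade → Basalt → Windward: 75% × 48% × 55% × 80% = 15.84%.
Via Arbor → Windward: 39% × 45% × 80% = 14.04%.
Via Palisade → Arbor → Windward: 75% × 5% × 45% × 80% = 1.35%.
Total: 11.88% + 15.84% + 14.04% + 1.35% = 43.11%.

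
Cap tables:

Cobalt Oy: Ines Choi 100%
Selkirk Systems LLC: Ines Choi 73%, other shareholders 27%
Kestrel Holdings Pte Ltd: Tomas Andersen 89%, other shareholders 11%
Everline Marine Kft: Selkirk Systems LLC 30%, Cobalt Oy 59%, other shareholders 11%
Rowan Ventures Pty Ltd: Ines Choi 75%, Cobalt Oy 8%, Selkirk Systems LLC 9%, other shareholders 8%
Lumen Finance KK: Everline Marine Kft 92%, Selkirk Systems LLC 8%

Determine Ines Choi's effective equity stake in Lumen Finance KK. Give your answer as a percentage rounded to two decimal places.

80.27%

Ines reaches Lumen along 3 paths.
Via Selkirk → Everline: 73% × 30% × 92% = 20.148%.
Via Cobalt → Everline: 100% × 59% × 92% = 54.28%.
Via Selkirk: 73% × 8% = 5.84%.
Total: 20.148% + 54.28% + 5.84% = 80.268%.
Rounded: 80.27%.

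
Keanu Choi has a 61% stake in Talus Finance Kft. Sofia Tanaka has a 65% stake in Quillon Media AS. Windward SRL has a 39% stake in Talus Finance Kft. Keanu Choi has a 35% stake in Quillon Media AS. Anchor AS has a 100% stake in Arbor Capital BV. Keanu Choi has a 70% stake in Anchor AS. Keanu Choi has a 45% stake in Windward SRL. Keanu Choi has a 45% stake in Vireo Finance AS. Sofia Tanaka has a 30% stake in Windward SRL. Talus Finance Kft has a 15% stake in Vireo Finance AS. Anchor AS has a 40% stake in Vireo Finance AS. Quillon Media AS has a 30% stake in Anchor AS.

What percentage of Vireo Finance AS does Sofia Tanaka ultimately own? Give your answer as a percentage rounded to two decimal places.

Sofia reaches Vireo along 2 paths.
Via Quillon → Anchor: 65% × 30% × 40% = 7.8%.
Via Windward → Talus: 30% × 39% × 15% = 1.755%.
Total: 7.8% + 1.755% = 9.555%.
Rounded: 9.56%.

9.56%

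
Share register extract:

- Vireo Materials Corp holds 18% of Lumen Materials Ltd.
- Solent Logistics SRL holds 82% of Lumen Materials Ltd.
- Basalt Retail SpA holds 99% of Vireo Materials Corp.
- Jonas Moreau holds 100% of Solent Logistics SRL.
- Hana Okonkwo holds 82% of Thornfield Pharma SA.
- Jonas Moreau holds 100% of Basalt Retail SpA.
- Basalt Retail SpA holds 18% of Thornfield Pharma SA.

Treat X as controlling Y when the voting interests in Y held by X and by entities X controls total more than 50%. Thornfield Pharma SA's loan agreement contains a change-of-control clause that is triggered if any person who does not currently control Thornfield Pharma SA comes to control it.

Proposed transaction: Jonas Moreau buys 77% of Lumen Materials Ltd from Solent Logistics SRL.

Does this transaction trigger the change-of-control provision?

No

The purchase adds only to Jonas's holdings (Solent's stake shrinks), so Jonas is the only person who could newly come to control Thornfield.
Jonas holds 100% of Basalt, so Jonas controls Basalt.
Basalt holds 99% of Vireo, so Jonas controls Vireo.
Jonas holds 100% of Solent, so Jonas controls Solent.
Solent and Vireo together hold 82% + 18% = 100% of Lumen, so Jonas controls Lumen.
In Thornfield, Jonas's side holds only 18%, not > 50%.
So before the transaction, Jonas does not control Thornfield.
After the purchase, Jonas holds 77% of Lumen directly, and Solent's stake falls to 5%.
Solent and Vireo and Jonas together hold 5% + 18% + 77% = 100% of Lumen, so Jonas controls Lumen.
After the transaction, Jonas's side holds 18% of Thornfield, not > 50%, so Jonas still does not control Thornfield.
No new person acquires control, so the clause is not triggered.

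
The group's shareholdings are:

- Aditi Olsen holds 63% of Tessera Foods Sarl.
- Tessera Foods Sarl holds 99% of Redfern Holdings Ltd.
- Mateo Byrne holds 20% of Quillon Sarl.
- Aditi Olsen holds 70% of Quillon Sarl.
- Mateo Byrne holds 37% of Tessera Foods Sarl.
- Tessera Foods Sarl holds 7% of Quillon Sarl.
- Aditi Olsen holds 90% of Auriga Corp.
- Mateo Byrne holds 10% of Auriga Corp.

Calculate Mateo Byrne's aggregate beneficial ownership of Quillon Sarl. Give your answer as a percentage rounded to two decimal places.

Mateo reaches Quillon along 2 paths.
Direct stake: 20% = 20%.
Via Tessera: 37% × 7% = 2.59%.
Total: 20% + 2.59% = 22.59%.

22.59%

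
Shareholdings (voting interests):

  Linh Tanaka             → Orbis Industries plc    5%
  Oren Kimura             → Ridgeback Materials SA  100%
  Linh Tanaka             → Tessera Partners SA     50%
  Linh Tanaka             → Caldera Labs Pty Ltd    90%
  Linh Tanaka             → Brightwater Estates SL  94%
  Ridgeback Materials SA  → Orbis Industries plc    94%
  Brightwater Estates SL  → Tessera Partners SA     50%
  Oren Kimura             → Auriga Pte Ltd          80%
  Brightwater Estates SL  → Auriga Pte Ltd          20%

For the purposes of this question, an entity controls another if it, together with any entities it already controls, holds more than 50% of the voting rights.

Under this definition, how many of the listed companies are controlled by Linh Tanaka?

Linh holds 94% of Brightwater, so Linh controls Brightwater.
Linh holds 90% of Caldera, so Linh controls Caldera.
Brightwater and Linh together hold 50% + 50% = 100% of Tessera, so Linh controls Tessera.
No other company's threshold is met.
Linh controls 3 companies.

3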